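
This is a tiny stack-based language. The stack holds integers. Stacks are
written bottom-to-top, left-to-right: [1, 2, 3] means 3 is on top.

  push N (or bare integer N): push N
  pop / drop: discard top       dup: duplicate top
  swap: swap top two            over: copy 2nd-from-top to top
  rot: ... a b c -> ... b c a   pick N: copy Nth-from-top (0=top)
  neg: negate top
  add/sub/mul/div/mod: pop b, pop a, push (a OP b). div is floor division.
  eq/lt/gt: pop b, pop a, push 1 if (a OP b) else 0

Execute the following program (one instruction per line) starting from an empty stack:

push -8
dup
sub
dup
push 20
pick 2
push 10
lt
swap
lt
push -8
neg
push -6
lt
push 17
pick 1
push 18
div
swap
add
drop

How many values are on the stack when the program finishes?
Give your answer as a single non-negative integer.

After 'push -8': stack = [-8] (depth 1)
After 'dup': stack = [-8, -8] (depth 2)
After 'sub': stack = [0] (depth 1)
After 'dup': stack = [0, 0] (depth 2)
After 'push 20': stack = [0, 0, 20] (depth 3)
After 'pick 2': stack = [0, 0, 20, 0] (depth 4)
After 'push 10': stack = [0, 0, 20, 0, 10] (depth 5)
After 'lt': stack = [0, 0, 20, 1] (depth 4)
After 'swap': stack = [0, 0, 1, 20] (depth 4)
After 'lt': stack = [0, 0, 1] (depth 3)
  ...
After 'neg': stack = [0, 0, 1, 8] (depth 4)
After 'push -6': stack = [0, 0, 1, 8, -6] (depth 5)
After 'lt': stack = [0, 0, 1, 0] (depth 4)
After 'push 17': stack = [0, 0, 1, 0, 17] (depth 5)
After 'pick 1': stack = [0, 0, 1, 0, 17, 0] (depth 6)
After 'push 18': stack = [0, 0, 1, 0, 17, 0, 18] (depth 7)
After 'div': stack = [0, 0, 1, 0, 17, 0] (depth 6)
After 'swap': stack = [0, 0, 1, 0, 0, 17] (depth 6)
After 'add': stack = [0, 0, 1, 0, 17] (depth 5)
After 'drop': stack = [0, 0, 1, 0] (depth 4)

Answer: 4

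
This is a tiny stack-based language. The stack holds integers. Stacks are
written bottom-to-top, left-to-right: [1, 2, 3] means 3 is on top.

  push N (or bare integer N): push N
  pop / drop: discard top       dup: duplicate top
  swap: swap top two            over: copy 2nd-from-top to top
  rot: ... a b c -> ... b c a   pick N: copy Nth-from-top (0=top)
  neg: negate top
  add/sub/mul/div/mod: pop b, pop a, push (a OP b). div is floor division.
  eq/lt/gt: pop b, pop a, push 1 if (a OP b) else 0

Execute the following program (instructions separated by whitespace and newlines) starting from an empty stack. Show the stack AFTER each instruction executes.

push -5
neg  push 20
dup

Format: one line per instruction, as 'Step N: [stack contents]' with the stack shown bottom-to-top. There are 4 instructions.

Step 1: [-5]
Step 2: [5]
Step 3: [5, 20]
Step 4: [5, 20, 20]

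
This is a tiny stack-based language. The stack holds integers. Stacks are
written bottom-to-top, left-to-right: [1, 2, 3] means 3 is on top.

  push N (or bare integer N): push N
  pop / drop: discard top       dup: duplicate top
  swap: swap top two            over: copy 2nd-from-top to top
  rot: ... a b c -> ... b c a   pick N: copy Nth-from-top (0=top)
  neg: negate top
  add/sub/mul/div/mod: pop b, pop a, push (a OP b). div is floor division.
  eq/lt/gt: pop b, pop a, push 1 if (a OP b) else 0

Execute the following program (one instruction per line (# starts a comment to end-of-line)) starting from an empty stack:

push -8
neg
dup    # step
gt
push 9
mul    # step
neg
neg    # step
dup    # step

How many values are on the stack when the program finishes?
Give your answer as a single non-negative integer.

Answer: 2

Derivation:
After 'push -8': stack = [-8] (depth 1)
After 'neg': stack = [8] (depth 1)
After 'dup': stack = [8, 8] (depth 2)
After 'gt': stack = [0] (depth 1)
After 'push 9': stack = [0, 9] (depth 2)
After 'mul': stack = [0] (depth 1)
After 'neg': stack = [0] (depth 1)
After 'neg': stack = [0] (depth 1)
After 'dup': stack = [0, 0] (depth 2)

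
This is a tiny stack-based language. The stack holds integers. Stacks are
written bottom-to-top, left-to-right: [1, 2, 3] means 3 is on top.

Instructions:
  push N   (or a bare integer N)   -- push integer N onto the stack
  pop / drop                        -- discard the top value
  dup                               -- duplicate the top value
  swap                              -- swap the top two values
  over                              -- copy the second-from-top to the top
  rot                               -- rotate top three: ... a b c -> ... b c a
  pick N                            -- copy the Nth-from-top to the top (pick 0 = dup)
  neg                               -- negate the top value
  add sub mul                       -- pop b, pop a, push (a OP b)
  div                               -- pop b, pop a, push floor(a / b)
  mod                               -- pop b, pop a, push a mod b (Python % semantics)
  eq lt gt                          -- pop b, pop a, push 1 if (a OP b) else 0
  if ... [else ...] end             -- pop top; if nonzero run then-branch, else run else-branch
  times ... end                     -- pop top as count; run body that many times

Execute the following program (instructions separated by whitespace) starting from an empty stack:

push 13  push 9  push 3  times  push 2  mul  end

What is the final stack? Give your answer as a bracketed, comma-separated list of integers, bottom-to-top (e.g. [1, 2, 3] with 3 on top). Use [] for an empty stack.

After 'push 13': [13]
After 'push 9': [13, 9]
After 'push 3': [13, 9, 3]
After 'times': [13, 9]
After 'push 2': [13, 9, 2]
After 'mul': [13, 18]
After 'push 2': [13, 18, 2]
After 'mul': [13, 36]
After 'push 2': [13, 36, 2]
After 'mul': [13, 72]

Answer: [13, 72]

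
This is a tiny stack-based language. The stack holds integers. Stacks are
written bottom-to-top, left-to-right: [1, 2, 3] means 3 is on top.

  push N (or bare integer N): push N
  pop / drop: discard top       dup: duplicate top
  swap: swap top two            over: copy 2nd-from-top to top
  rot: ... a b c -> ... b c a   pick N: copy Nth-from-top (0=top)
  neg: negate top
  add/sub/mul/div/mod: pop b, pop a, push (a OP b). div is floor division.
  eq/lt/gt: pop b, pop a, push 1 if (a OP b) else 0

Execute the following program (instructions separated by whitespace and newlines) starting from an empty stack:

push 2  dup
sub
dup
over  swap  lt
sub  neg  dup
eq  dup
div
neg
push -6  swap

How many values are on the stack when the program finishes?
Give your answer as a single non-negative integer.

After 'push 2': stack = [2] (depth 1)
After 'dup': stack = [2, 2] (depth 2)
After 'sub': stack = [0] (depth 1)
After 'dup': stack = [0, 0] (depth 2)
After 'over': stack = [0, 0, 0] (depth 3)
After 'swap': stack = [0, 0, 0] (depth 3)
After 'lt': stack = [0, 0] (depth 2)
After 'sub': stack = [0] (depth 1)
After 'neg': stack = [0] (depth 1)
After 'dup': stack = [0, 0] (depth 2)
After 'eq': stack = [1] (depth 1)
After 'dup': stack = [1, 1] (depth 2)
After 'div': stack = [1] (depth 1)
After 'neg': stack = [-1] (depth 1)
After 'push -6': stack = [-1, -6] (depth 2)
After 'swap': stack = [-6, -1] (depth 2)

Answer: 2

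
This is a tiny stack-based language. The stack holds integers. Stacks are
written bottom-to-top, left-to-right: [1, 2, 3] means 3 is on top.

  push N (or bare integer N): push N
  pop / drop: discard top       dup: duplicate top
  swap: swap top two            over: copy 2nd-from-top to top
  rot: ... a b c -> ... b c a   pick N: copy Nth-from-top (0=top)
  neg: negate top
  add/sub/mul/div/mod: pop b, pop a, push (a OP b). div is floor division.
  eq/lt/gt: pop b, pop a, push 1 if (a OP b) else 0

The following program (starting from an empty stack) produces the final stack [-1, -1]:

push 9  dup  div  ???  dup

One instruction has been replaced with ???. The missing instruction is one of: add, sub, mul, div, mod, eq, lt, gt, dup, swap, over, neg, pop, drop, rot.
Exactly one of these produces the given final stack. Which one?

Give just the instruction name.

Answer: neg

Derivation:
Stack before ???: [1]
Stack after ???:  [-1]
The instruction that transforms [1] -> [-1] is: neg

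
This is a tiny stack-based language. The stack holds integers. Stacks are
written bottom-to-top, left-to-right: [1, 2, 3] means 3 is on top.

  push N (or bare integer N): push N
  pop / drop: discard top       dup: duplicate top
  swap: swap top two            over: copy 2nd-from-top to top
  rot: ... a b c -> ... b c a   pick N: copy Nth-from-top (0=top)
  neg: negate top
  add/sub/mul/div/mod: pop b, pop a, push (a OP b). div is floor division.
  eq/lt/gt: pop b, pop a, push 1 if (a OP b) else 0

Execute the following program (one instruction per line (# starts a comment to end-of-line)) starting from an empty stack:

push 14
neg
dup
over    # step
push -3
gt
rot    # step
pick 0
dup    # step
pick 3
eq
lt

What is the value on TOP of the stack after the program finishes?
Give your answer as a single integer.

Answer: 1

Derivation:
After 'push 14': [14]
After 'neg': [-14]
After 'dup': [-14, -14]
After 'over': [-14, -14, -14]
After 'push -3': [-14, -14, -14, -3]
After 'gt': [-14, -14, 0]
After 'rot': [-14, 0, -14]
After 'pick 0': [-14, 0, -14, -14]
After 'dup': [-14, 0, -14, -14, -14]
After 'pick 3': [-14, 0, -14, -14, -14, 0]
After 'eq': [-14, 0, -14, -14, 0]
After 'lt': [-14, 0, -14, 1]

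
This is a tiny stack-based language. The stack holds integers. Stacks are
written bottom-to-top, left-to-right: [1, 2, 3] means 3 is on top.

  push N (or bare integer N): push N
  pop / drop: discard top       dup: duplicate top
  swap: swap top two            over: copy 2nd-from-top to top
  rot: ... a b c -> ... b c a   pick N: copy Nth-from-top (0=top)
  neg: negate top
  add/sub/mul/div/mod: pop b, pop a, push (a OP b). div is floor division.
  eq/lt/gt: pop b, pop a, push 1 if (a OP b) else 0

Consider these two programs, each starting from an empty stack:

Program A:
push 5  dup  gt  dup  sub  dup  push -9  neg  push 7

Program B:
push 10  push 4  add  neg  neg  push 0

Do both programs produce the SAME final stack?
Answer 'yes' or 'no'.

Answer: no

Derivation:
Program A trace:
  After 'push 5': [5]
  After 'dup': [5, 5]
  After 'gt': [0]
  After 'dup': [0, 0]
  After 'sub': [0]
  After 'dup': [0, 0]
  After 'push -9': [0, 0, -9]
  After 'neg': [0, 0, 9]
  After 'push 7': [0, 0, 9, 7]
Program A final stack: [0, 0, 9, 7]

Program B trace:
  After 'push 10': [10]
  After 'push 4': [10, 4]
  After 'add': [14]
  After 'neg': [-14]
  After 'neg': [14]
  After 'push 0': [14, 0]
Program B final stack: [14, 0]
Same: no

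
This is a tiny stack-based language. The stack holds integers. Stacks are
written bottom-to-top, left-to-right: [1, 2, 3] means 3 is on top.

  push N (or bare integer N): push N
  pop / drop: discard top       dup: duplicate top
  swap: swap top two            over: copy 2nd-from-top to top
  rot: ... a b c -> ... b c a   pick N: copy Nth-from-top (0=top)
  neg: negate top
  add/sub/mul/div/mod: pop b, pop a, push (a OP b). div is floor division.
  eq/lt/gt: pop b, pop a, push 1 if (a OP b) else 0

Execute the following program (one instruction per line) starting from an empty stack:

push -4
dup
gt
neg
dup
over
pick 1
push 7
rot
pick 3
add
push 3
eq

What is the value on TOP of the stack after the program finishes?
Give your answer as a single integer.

Answer: 0

Derivation:
After 'push -4': [-4]
After 'dup': [-4, -4]
After 'gt': [0]
After 'neg': [0]
After 'dup': [0, 0]
After 'over': [0, 0, 0]
After 'pick 1': [0, 0, 0, 0]
After 'push 7': [0, 0, 0, 0, 7]
After 'rot': [0, 0, 0, 7, 0]
After 'pick 3': [0, 0, 0, 7, 0, 0]
After 'add': [0, 0, 0, 7, 0]
After 'push 3': [0, 0, 0, 7, 0, 3]
After 'eq': [0, 0, 0, 7, 0]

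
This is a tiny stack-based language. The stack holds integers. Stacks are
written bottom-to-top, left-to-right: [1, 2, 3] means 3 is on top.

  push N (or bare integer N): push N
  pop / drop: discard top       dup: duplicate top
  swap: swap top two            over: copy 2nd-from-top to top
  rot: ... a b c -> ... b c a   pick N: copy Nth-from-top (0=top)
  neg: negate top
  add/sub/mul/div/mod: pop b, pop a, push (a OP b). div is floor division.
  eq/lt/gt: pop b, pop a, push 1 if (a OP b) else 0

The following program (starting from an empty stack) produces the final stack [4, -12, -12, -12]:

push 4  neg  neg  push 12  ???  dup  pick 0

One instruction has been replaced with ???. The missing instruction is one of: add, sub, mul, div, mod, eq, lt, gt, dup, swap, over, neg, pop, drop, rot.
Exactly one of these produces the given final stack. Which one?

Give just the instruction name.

Stack before ???: [4, 12]
Stack after ???:  [4, -12]
The instruction that transforms [4, 12] -> [4, -12] is: neg

Answer: neg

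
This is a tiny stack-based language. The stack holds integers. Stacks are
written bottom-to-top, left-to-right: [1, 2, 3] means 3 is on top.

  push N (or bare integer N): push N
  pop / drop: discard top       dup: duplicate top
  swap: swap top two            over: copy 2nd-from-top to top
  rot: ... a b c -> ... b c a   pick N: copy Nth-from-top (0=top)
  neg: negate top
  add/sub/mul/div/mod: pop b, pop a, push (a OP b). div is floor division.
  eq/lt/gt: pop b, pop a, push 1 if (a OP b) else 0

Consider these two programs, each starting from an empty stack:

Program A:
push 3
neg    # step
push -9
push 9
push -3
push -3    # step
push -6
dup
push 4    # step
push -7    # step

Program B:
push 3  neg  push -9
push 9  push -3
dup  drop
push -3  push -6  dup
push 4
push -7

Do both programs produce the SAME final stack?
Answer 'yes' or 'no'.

Answer: yes

Derivation:
Program A trace:
  After 'push 3': [3]
  After 'neg': [-3]
  After 'push -9': [-3, -9]
  After 'push 9': [-3, -9, 9]
  After 'push -3': [-3, -9, 9, -3]
  After 'push -3': [-3, -9, 9, -3, -3]
  After 'push -6': [-3, -9, 9, -3, -3, -6]
  After 'dup': [-3, -9, 9, -3, -3, -6, -6]
  After 'push 4': [-3, -9, 9, -3, -3, -6, -6, 4]
  After 'push -7': [-3, -9, 9, -3, -3, -6, -6, 4, -7]
Program A final stack: [-3, -9, 9, -3, -3, -6, -6, 4, -7]

Program B trace:
  After 'push 3': [3]
  After 'neg': [-3]
  After 'push -9': [-3, -9]
  After 'push 9': [-3, -9, 9]
  After 'push -3': [-3, -9, 9, -3]
  After 'dup': [-3, -9, 9, -3, -3]
  After 'drop': [-3, -9, 9, -3]
  After 'push -3': [-3, -9, 9, -3, -3]
  After 'push -6': [-3, -9, 9, -3, -3, -6]
  After 'dup': [-3, -9, 9, -3, -3, -6, -6]
  After 'push 4': [-3, -9, 9, -3, -3, -6, -6, 4]
  After 'push -7': [-3, -9, 9, -3, -3, -6, -6, 4, -7]
Program B final stack: [-3, -9, 9, -3, -3, -6, -6, 4, -7]
Same: yes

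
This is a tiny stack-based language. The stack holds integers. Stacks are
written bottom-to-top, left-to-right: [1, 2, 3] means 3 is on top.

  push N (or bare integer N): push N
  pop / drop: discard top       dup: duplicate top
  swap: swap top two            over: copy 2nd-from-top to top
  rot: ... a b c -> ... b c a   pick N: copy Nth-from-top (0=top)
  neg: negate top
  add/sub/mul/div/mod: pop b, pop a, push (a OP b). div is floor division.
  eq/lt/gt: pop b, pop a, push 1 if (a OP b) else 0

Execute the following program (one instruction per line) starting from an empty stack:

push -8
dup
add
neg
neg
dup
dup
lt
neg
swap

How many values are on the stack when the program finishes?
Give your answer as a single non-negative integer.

Answer: 2

Derivation:
After 'push -8': stack = [-8] (depth 1)
After 'dup': stack = [-8, -8] (depth 2)
After 'add': stack = [-16] (depth 1)
After 'neg': stack = [16] (depth 1)
After 'neg': stack = [-16] (depth 1)
After 'dup': stack = [-16, -16] (depth 2)
After 'dup': stack = [-16, -16, -16] (depth 3)
After 'lt': stack = [-16, 0] (depth 2)
After 'neg': stack = [-16, 0] (depth 2)
After 'swap': stack = [0, -16] (depth 2)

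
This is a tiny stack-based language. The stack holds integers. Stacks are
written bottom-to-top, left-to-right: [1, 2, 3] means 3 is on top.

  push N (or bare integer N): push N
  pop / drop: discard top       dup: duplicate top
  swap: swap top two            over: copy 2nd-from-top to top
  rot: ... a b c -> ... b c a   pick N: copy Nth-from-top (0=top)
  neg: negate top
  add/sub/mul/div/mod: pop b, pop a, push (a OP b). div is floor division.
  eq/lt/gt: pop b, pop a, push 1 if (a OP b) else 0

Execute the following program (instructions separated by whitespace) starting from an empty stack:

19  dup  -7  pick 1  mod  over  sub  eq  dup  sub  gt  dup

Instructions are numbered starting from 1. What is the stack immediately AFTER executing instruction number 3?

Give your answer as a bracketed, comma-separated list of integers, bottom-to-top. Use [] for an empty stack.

Answer: [19, 19, -7]

Derivation:
Step 1 ('19'): [19]
Step 2 ('dup'): [19, 19]
Step 3 ('-7'): [19, 19, -7]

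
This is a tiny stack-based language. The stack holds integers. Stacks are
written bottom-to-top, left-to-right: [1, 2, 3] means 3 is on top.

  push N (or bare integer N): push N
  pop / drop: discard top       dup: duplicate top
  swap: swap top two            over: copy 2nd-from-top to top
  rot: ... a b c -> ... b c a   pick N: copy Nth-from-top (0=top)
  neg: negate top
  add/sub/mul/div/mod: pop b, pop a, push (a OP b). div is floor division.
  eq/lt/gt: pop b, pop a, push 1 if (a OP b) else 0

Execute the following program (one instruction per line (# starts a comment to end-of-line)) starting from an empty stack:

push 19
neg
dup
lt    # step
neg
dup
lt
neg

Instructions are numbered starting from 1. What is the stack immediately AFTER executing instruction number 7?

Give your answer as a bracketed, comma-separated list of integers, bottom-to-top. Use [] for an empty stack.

Answer: [0]

Derivation:
Step 1 ('push 19'): [19]
Step 2 ('neg'): [-19]
Step 3 ('dup'): [-19, -19]
Step 4 ('lt'): [0]
Step 5 ('neg'): [0]
Step 6 ('dup'): [0, 0]
Step 7 ('lt'): [0]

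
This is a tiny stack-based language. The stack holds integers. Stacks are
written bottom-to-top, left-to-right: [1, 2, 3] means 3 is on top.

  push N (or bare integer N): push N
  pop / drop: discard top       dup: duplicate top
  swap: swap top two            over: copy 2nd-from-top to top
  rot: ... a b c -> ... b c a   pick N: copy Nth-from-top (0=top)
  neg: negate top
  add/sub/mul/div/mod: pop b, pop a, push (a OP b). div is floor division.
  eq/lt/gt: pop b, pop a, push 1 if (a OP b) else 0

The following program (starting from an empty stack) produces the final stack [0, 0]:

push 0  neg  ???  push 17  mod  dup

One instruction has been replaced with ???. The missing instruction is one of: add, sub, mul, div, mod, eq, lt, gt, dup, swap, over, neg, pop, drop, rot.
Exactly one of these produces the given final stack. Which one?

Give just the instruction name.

Answer: neg

Derivation:
Stack before ???: [0]
Stack after ???:  [0]
The instruction that transforms [0] -> [0] is: neg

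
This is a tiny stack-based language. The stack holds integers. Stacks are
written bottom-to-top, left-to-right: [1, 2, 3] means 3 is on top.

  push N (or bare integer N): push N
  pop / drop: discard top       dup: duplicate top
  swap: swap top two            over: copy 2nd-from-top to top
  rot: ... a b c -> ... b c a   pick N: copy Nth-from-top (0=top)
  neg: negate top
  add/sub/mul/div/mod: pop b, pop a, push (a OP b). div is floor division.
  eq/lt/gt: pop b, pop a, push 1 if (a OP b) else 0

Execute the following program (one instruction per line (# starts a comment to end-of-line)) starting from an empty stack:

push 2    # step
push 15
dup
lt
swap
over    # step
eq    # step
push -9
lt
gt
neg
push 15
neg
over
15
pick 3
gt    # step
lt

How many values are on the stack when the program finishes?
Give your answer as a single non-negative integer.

After 'push 2': stack = [2] (depth 1)
After 'push 15': stack = [2, 15] (depth 2)
After 'dup': stack = [2, 15, 15] (depth 3)
After 'lt': stack = [2, 0] (depth 2)
After 'swap': stack = [0, 2] (depth 2)
After 'over': stack = [0, 2, 0] (depth 3)
After 'eq': stack = [0, 0] (depth 2)
After 'push -9': stack = [0, 0, -9] (depth 3)
After 'lt': stack = [0, 0] (depth 2)
After 'gt': stack = [0] (depth 1)
After 'neg': stack = [0] (depth 1)
After 'push 15': stack = [0, 15] (depth 2)
After 'neg': stack = [0, -15] (depth 2)
After 'over': stack = [0, -15, 0] (depth 3)
After 'push 15': stack = [0, -15, 0, 15] (depth 4)
After 'pick 3': stack = [0, -15, 0, 15, 0] (depth 5)
After 'gt': stack = [0, -15, 0, 1] (depth 4)
After 'lt': stack = [0, -15, 1] (depth 3)

Answer: 3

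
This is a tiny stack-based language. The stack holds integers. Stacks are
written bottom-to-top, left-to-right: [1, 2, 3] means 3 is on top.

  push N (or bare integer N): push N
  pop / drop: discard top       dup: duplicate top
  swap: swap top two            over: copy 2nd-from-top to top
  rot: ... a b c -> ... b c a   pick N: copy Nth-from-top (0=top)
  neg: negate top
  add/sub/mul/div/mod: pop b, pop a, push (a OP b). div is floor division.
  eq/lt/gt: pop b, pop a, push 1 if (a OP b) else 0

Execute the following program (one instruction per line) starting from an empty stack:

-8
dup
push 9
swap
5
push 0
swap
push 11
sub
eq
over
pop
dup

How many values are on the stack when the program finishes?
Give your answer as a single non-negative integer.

After 'push -8': stack = [-8] (depth 1)
After 'dup': stack = [-8, -8] (depth 2)
After 'push 9': stack = [-8, -8, 9] (depth 3)
After 'swap': stack = [-8, 9, -8] (depth 3)
After 'push 5': stack = [-8, 9, -8, 5] (depth 4)
After 'push 0': stack = [-8, 9, -8, 5, 0] (depth 5)
After 'swap': stack = [-8, 9, -8, 0, 5] (depth 5)
After 'push 11': stack = [-8, 9, -8, 0, 5, 11] (depth 6)
After 'sub': stack = [-8, 9, -8, 0, -6] (depth 5)
After 'eq': stack = [-8, 9, -8, 0] (depth 4)
After 'over': stack = [-8, 9, -8, 0, -8] (depth 5)
After 'pop': stack = [-8, 9, -8, 0] (depth 4)
After 'dup': stack = [-8, 9, -8, 0, 0] (depth 5)

Answer: 5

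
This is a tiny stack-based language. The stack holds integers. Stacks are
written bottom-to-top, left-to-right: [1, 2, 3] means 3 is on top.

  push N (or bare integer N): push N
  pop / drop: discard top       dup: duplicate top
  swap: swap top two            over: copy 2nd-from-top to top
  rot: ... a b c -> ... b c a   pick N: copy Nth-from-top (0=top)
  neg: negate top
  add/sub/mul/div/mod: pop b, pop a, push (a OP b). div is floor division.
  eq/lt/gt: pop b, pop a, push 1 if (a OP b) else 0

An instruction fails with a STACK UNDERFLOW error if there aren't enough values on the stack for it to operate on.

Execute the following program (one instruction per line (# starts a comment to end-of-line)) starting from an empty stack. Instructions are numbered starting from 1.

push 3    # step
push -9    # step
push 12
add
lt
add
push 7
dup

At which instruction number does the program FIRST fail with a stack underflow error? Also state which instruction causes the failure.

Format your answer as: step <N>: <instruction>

Answer: step 6: add

Derivation:
Step 1 ('push 3'): stack = [3], depth = 1
Step 2 ('push -9'): stack = [3, -9], depth = 2
Step 3 ('push 12'): stack = [3, -9, 12], depth = 3
Step 4 ('add'): stack = [3, 3], depth = 2
Step 5 ('lt'): stack = [0], depth = 1
Step 6 ('add'): needs 2 value(s) but depth is 1 — STACK UNDERFLOW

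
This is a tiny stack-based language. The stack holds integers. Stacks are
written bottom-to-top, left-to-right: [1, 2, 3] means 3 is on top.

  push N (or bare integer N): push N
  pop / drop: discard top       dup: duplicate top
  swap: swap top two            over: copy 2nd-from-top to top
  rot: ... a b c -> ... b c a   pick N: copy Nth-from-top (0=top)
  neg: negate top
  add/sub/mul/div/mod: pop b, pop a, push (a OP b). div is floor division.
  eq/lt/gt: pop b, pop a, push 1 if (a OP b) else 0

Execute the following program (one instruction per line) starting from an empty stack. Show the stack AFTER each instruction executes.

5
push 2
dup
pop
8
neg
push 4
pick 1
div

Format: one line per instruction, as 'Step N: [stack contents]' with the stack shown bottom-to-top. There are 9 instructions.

Step 1: [5]
Step 2: [5, 2]
Step 3: [5, 2, 2]
Step 4: [5, 2]
Step 5: [5, 2, 8]
Step 6: [5, 2, -8]
Step 7: [5, 2, -8, 4]
Step 8: [5, 2, -8, 4, -8]
Step 9: [5, 2, -8, -1]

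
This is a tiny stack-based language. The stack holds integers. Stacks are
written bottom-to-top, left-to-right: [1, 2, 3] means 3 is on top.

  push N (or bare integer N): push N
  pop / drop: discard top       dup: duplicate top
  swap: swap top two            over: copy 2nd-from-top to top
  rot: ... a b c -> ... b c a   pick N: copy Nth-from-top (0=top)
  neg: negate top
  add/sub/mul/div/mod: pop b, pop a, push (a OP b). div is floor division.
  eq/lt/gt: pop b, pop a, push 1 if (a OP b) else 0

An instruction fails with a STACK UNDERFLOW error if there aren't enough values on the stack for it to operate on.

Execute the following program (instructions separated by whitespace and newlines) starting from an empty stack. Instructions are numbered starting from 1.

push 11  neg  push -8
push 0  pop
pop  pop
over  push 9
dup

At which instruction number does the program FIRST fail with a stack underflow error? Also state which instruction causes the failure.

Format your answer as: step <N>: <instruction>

Answer: step 8: over

Derivation:
Step 1 ('push 11'): stack = [11], depth = 1
Step 2 ('neg'): stack = [-11], depth = 1
Step 3 ('push -8'): stack = [-11, -8], depth = 2
Step 4 ('push 0'): stack = [-11, -8, 0], depth = 3
Step 5 ('pop'): stack = [-11, -8], depth = 2
Step 6 ('pop'): stack = [-11], depth = 1
Step 7 ('pop'): stack = [], depth = 0
Step 8 ('over'): needs 2 value(s) but depth is 0 — STACK UNDERFLOW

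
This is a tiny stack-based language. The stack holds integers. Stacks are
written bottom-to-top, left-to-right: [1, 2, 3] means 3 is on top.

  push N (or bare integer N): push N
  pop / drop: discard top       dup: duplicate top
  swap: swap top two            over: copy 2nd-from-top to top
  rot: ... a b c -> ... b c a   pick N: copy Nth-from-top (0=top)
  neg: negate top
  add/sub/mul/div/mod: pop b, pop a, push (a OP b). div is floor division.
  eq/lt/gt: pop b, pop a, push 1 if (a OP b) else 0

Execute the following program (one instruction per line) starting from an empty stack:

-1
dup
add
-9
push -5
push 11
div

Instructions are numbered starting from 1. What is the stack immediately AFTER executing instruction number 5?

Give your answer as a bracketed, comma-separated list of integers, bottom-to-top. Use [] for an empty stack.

Answer: [-2, -9, -5]

Derivation:
Step 1 ('-1'): [-1]
Step 2 ('dup'): [-1, -1]
Step 3 ('add'): [-2]
Step 4 ('-9'): [-2, -9]
Step 5 ('push -5'): [-2, -9, -5]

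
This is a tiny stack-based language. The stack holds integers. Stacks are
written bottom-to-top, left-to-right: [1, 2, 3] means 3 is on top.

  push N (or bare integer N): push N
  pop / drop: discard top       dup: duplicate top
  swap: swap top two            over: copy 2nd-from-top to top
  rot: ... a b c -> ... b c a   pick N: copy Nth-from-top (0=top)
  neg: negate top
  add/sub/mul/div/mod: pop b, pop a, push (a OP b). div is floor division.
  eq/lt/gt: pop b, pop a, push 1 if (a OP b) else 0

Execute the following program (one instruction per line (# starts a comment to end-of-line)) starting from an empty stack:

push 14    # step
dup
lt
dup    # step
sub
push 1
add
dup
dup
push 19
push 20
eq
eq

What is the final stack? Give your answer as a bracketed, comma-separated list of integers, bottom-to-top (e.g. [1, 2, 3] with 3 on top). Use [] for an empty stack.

Answer: [1, 1, 0]

Derivation:
After 'push 14': [14]
After 'dup': [14, 14]
After 'lt': [0]
After 'dup': [0, 0]
After 'sub': [0]
After 'push 1': [0, 1]
After 'add': [1]
After 'dup': [1, 1]
After 'dup': [1, 1, 1]
After 'push 19': [1, 1, 1, 19]
After 'push 20': [1, 1, 1, 19, 20]
After 'eq': [1, 1, 1, 0]
After 'eq': [1, 1, 0]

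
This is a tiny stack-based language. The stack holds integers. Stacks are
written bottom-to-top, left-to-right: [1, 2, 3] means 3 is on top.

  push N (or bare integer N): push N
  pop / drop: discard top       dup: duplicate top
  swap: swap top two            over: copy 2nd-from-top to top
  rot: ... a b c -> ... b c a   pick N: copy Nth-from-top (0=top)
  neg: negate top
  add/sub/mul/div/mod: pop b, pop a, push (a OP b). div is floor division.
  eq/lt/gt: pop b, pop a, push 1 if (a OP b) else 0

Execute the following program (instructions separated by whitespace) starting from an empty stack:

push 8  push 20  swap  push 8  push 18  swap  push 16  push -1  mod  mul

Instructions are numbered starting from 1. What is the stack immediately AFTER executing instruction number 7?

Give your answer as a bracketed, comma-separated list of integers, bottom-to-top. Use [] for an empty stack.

Step 1 ('push 8'): [8]
Step 2 ('push 20'): [8, 20]
Step 3 ('swap'): [20, 8]
Step 4 ('push 8'): [20, 8, 8]
Step 5 ('push 18'): [20, 8, 8, 18]
Step 6 ('swap'): [20, 8, 18, 8]
Step 7 ('push 16'): [20, 8, 18, 8, 16]

Answer: [20, 8, 18, 8, 16]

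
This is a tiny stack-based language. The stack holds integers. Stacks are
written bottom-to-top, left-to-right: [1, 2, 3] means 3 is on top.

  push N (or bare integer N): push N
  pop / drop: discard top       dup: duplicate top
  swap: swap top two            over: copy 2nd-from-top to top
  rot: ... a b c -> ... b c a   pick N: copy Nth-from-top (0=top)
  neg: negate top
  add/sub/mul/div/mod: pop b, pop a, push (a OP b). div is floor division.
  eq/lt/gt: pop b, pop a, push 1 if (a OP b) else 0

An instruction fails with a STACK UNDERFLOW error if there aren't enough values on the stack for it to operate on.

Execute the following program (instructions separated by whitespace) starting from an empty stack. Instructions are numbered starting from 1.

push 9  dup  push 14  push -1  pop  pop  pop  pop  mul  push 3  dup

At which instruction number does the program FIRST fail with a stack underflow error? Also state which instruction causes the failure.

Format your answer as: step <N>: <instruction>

Step 1 ('push 9'): stack = [9], depth = 1
Step 2 ('dup'): stack = [9, 9], depth = 2
Step 3 ('push 14'): stack = [9, 9, 14], depth = 3
Step 4 ('push -1'): stack = [9, 9, 14, -1], depth = 4
Step 5 ('pop'): stack = [9, 9, 14], depth = 3
Step 6 ('pop'): stack = [9, 9], depth = 2
Step 7 ('pop'): stack = [9], depth = 1
Step 8 ('pop'): stack = [], depth = 0
Step 9 ('mul'): needs 2 value(s) but depth is 0 — STACK UNDERFLOW

Answer: step 9: mul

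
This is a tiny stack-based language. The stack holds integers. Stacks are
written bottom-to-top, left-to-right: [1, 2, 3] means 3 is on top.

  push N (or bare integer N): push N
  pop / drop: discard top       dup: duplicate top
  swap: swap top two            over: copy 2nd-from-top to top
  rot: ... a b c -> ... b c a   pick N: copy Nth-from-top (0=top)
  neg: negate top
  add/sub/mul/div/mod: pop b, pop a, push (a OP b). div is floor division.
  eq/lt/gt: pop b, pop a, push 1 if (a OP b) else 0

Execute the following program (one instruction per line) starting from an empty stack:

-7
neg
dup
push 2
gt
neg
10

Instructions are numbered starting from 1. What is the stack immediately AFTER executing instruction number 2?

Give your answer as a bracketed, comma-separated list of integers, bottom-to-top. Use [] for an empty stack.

Answer: [7]

Derivation:
Step 1 ('-7'): [-7]
Step 2 ('neg'): [7]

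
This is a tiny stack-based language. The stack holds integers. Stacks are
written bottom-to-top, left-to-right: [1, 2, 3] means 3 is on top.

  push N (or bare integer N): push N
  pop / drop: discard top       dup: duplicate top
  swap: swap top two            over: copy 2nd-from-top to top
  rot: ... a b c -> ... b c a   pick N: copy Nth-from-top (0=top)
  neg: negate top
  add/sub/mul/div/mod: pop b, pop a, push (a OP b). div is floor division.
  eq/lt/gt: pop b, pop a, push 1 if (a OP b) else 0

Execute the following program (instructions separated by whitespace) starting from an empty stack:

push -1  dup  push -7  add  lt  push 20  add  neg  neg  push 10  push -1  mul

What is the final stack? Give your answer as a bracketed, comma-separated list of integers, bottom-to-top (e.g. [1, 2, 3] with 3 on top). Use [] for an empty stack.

After 'push -1': [-1]
After 'dup': [-1, -1]
After 'push -7': [-1, -1, -7]
After 'add': [-1, -8]
After 'lt': [0]
After 'push 20': [0, 20]
After 'add': [20]
After 'neg': [-20]
After 'neg': [20]
After 'push 10': [20, 10]
After 'push -1': [20, 10, -1]
After 'mul': [20, -10]

Answer: [20, -10]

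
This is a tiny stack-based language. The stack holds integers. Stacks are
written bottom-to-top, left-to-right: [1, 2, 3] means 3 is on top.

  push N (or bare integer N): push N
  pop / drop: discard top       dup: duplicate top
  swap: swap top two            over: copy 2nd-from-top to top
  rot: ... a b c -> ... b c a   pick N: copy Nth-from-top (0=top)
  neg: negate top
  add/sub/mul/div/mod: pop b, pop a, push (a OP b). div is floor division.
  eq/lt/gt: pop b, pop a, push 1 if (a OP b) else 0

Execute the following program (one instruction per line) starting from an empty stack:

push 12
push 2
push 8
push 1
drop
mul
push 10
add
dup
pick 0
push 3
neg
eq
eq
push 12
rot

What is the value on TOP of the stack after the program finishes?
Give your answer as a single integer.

Answer: 26

Derivation:
After 'push 12': [12]
After 'push 2': [12, 2]
After 'push 8': [12, 2, 8]
After 'push 1': [12, 2, 8, 1]
After 'drop': [12, 2, 8]
After 'mul': [12, 16]
After 'push 10': [12, 16, 10]
After 'add': [12, 26]
After 'dup': [12, 26, 26]
After 'pick 0': [12, 26, 26, 26]
After 'push 3': [12, 26, 26, 26, 3]
After 'neg': [12, 26, 26, 26, -3]
After 'eq': [12, 26, 26, 0]
After 'eq': [12, 26, 0]
After 'push 12': [12, 26, 0, 12]
After 'rot': [12, 0, 12, 26]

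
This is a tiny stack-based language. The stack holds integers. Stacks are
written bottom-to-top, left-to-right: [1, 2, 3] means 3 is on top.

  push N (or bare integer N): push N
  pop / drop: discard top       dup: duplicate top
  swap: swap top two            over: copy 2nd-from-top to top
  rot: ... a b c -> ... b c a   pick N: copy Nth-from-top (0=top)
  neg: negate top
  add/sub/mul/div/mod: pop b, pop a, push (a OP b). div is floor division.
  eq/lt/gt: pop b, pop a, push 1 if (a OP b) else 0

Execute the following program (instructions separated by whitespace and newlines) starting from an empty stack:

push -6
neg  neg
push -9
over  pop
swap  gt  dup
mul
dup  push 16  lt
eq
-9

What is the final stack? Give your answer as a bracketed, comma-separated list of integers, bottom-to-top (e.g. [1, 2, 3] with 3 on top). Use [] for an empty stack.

After 'push -6': [-6]
After 'neg': [6]
After 'neg': [-6]
After 'push -9': [-6, -9]
After 'over': [-6, -9, -6]
After 'pop': [-6, -9]
After 'swap': [-9, -6]
After 'gt': [0]
After 'dup': [0, 0]
After 'mul': [0]
After 'dup': [0, 0]
After 'push 16': [0, 0, 16]
After 'lt': [0, 1]
After 'eq': [0]
After 'push -9': [0, -9]

Answer: [0, -9]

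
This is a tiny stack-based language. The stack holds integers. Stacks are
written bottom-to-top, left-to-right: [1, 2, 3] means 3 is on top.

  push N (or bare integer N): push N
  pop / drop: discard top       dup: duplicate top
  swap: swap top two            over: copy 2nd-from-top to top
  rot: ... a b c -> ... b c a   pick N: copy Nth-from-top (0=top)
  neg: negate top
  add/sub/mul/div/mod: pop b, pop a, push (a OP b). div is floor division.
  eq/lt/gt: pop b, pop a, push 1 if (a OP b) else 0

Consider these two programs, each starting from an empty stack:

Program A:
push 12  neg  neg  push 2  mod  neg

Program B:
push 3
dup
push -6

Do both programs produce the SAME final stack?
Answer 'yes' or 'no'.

Answer: no

Derivation:
Program A trace:
  After 'push 12': [12]
  After 'neg': [-12]
  After 'neg': [12]
  After 'push 2': [12, 2]
  After 'mod': [0]
  After 'neg': [0]
Program A final stack: [0]

Program B trace:
  After 'push 3': [3]
  After 'dup': [3, 3]
  After 'push -6': [3, 3, -6]
Program B final stack: [3, 3, -6]
Same: no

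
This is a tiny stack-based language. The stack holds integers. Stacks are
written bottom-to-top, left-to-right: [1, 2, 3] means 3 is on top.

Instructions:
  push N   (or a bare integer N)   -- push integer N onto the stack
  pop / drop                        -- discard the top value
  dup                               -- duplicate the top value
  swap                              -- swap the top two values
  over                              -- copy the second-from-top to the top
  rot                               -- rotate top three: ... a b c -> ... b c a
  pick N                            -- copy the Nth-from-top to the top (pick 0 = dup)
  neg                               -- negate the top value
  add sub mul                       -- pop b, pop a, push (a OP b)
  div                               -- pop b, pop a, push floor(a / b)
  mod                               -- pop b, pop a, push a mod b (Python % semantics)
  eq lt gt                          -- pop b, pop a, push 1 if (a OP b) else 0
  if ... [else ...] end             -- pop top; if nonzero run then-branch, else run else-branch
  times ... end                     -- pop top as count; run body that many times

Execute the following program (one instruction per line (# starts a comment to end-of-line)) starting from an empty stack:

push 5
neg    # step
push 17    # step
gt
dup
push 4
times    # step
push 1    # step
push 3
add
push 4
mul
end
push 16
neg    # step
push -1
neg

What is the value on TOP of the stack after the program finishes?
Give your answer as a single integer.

After 'push 5': [5]
After 'neg': [-5]
After 'push 17': [-5, 17]
After 'gt': [0]
After 'dup': [0, 0]
After 'push 4': [0, 0, 4]
After 'times': [0, 0]
After 'push 1': [0, 0, 1]
After 'push 3': [0, 0, 1, 3]
After 'add': [0, 0, 4]
  ...
After 'mul': [0, 0, 16, 16, 16]
After 'push 1': [0, 0, 16, 16, 16, 1]
After 'push 3': [0, 0, 16, 16, 16, 1, 3]
After 'add': [0, 0, 16, 16, 16, 4]
After 'push 4': [0, 0, 16, 16, 16, 4, 4]
After 'mul': [0, 0, 16, 16, 16, 16]
After 'push 16': [0, 0, 16, 16, 16, 16, 16]
After 'neg': [0, 0, 16, 16, 16, 16, -16]
After 'push -1': [0, 0, 16, 16, 16, 16, -16, -1]
After 'neg': [0, 0, 16, 16, 16, 16, -16, 1]

Answer: 1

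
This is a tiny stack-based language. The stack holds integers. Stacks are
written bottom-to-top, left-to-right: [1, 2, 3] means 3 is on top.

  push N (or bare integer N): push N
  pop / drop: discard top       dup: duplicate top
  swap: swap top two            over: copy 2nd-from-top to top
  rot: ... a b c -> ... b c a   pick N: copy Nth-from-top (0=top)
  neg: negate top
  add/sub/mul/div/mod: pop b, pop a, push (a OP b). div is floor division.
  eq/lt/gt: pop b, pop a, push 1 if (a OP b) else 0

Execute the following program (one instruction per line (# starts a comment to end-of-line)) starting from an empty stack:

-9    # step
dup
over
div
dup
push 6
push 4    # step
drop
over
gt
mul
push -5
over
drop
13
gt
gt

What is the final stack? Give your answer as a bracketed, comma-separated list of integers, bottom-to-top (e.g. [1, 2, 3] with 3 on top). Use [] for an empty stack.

After 'push -9': [-9]
After 'dup': [-9, -9]
After 'over': [-9, -9, -9]
After 'div': [-9, 1]
After 'dup': [-9, 1, 1]
After 'push 6': [-9, 1, 1, 6]
After 'push 4': [-9, 1, 1, 6, 4]
After 'drop': [-9, 1, 1, 6]
After 'over': [-9, 1, 1, 6, 1]
After 'gt': [-9, 1, 1, 1]
After 'mul': [-9, 1, 1]
After 'push -5': [-9, 1, 1, -5]
After 'over': [-9, 1, 1, -5, 1]
After 'drop': [-9, 1, 1, -5]
After 'push 13': [-9, 1, 1, -5, 13]
After 'gt': [-9, 1, 1, 0]
After 'gt': [-9, 1, 1]

Answer: [-9, 1, 1]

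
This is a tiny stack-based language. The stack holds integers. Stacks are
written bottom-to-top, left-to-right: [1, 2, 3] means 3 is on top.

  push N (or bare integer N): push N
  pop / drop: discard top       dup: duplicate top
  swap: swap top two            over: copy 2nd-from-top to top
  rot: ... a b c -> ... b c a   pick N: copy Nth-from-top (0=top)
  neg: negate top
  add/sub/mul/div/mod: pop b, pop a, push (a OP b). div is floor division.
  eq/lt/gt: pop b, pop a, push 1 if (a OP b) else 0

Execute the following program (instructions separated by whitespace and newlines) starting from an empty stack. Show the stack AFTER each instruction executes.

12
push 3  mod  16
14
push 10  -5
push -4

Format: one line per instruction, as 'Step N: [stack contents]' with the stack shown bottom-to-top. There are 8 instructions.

Step 1: [12]
Step 2: [12, 3]
Step 3: [0]
Step 4: [0, 16]
Step 5: [0, 16, 14]
Step 6: [0, 16, 14, 10]
Step 7: [0, 16, 14, 10, -5]
Step 8: [0, 16, 14, 10, -5, -4]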